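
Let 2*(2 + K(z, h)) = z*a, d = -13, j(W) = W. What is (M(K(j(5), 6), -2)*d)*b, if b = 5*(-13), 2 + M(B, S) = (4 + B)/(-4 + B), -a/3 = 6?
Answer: -49855/51 ≈ -977.55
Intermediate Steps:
a = -18 (a = -3*6 = -18)
K(z, h) = -2 - 9*z (K(z, h) = -2 + (z*(-18))/2 = -2 + (-18*z)/2 = -2 - 9*z)
M(B, S) = -2 + (4 + B)/(-4 + B)
b = -65
(M(K(j(5), 6), -2)*d)*b = (((12 - (-2 - 9*5))/(-4 + (-2 - 9*5)))*(-13))*(-65) = (((12 - (-2 - 45))/(-4 + (-2 - 45)))*(-13))*(-65) = (((12 - 1*(-47))/(-4 - 47))*(-13))*(-65) = (((12 + 47)/(-51))*(-13))*(-65) = (-1/51*59*(-13))*(-65) = -59/51*(-13)*(-65) = (767/51)*(-65) = -49855/51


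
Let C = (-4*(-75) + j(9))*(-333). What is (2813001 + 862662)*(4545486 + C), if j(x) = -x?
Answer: 16351491935529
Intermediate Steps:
C = -96903 (C = (-4*(-75) - 1*9)*(-333) = (300 - 9)*(-333) = 291*(-333) = -96903)
(2813001 + 862662)*(4545486 + C) = (2813001 + 862662)*(4545486 - 96903) = 3675663*4448583 = 16351491935529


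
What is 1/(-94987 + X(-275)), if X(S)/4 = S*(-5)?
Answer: -1/89487 ≈ -1.1175e-5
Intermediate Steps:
X(S) = -20*S (X(S) = 4*(S*(-5)) = 4*(-5*S) = -20*S)
1/(-94987 + X(-275)) = 1/(-94987 - 20*(-275)) = 1/(-94987 + 5500) = 1/(-89487) = -1/89487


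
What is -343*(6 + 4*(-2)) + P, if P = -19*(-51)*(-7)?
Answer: -6097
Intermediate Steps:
P = -6783 (P = 969*(-7) = -6783)
-343*(6 + 4*(-2)) + P = -343*(6 + 4*(-2)) - 6783 = -343*(6 - 8) - 6783 = -343*(-2) - 6783 = 686 - 6783 = -6097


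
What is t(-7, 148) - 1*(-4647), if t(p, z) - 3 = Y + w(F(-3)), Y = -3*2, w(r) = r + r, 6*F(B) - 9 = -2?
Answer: 13939/3 ≈ 4646.3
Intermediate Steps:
F(B) = 7/6 (F(B) = 3/2 + (⅙)*(-2) = 3/2 - ⅓ = 7/6)
w(r) = 2*r
Y = -6
t(p, z) = -⅔ (t(p, z) = 3 + (-6 + 2*(7/6)) = 3 + (-6 + 7/3) = 3 - 11/3 = -⅔)
t(-7, 148) - 1*(-4647) = -⅔ - 1*(-4647) = -⅔ + 4647 = 13939/3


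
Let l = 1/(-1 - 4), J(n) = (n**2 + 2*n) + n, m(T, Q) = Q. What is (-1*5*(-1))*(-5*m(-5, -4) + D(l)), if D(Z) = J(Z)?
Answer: 486/5 ≈ 97.200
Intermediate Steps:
J(n) = n**2 + 3*n
l = -1/5 (l = 1/(-5) = -1/5 ≈ -0.20000)
D(Z) = Z*(3 + Z)
(-1*5*(-1))*(-5*m(-5, -4) + D(l)) = (-1*5*(-1))*(-5*(-4) - (3 - 1/5)/5) = (-5*(-1))*(20 - 1/5*14/5) = 5*(20 - 14/25) = 5*(486/25) = 486/5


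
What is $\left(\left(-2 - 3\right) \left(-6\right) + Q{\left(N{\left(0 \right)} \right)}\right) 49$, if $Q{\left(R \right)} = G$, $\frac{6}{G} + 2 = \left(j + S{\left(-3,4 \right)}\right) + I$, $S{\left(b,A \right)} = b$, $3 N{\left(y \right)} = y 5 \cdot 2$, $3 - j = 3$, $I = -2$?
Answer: $1428$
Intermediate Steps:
$j = 0$ ($j = 3 - 3 = 0$)
$N{\left(y \right)} = \frac{10 y}{3}$ ($N{\left(y \right)} = \frac{y 5 \cdot 2}{3} = \frac{5 y 2}{3} = \frac{10 y}{3}$)
$G = - \frac{6}{7}$ ($G = \frac{6}{-2 + \left(\left(0 - 3\right) - 2\right)} = \frac{6}{-2 - 5} = \frac{6}{-7} = 6 \left(- \frac{1}{7}\right) = - \frac{6}{7} \approx -0.85714$)
$Q{\left(R \right)} = - \frac{6}{7}$
$\left(\left(-2 - 3\right) \left(-6\right) + Q{\left(N{\left(0 \right)} \right)}\right) 49 = \left(\left(-2 - 3\right) \left(-6\right) - \frac{6}{7}\right) 49 = \left(\left(-5\right) \left(-6\right) - \frac{6}{7}\right) 49 = \left(30 - \frac{6}{7}\right) 49 = \frac{204}{7} \cdot 49 = 1428$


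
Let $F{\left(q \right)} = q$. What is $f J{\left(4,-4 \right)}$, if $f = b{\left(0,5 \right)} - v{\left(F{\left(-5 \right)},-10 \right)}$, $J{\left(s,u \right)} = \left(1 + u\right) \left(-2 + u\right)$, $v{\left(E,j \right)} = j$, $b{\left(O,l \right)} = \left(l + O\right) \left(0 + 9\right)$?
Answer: $990$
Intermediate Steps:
$b{\left(O,l \right)} = 9 O + 9 l$ ($b{\left(O,l \right)} = \left(O + l\right) 9 = 9 O + 9 l$)
$f = 55$ ($f = \left(9 \cdot 0 + 9 \cdot 5\right) - -10 = \left(0 + 45\right) + 10 = 45 + 10 = 55$)
$f J{\left(4,-4 \right)} = 55 \left(-2 + \left(-4\right)^{2} - -4\right) = 55 \left(-2 + 16 + 4\right) = 55 \cdot 18 = 990$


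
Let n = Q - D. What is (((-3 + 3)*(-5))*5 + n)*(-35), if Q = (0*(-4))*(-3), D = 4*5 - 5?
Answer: 525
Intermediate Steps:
D = 15 (D = 20 - 5 = 15)
Q = 0 (Q = 0*(-3) = 0)
n = -15 (n = 0 - 1*15 = 0 - 15 = -15)
(((-3 + 3)*(-5))*5 + n)*(-35) = (((-3 + 3)*(-5))*5 - 15)*(-35) = ((0*(-5))*5 - 15)*(-35) = (0*5 - 15)*(-35) = (0 - 15)*(-35) = -15*(-35) = 525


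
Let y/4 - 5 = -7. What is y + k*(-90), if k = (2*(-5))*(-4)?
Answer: -3608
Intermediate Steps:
y = -8 (y = 20 + 4*(-7) = 20 - 28 = -8)
k = 40 (k = -10*(-4) = 40)
y + k*(-90) = -8 + 40*(-90) = -8 - 3600 = -3608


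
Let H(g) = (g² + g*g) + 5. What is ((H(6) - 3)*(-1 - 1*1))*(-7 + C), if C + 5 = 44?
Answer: -4736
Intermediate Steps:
H(g) = 5 + 2*g² (H(g) = (g² + g²) + 5 = 2*g² + 5 = 5 + 2*g²)
C = 39 (C = -5 + 44 = 39)
((H(6) - 3)*(-1 - 1*1))*(-7 + C) = (((5 + 2*6²) - 3)*(-1 - 1*1))*(-7 + 39) = (((5 + 2*36) - 3)*(-1 - 1))*32 = (((5 + 72) - 3)*(-2))*32 = ((77 - 3)*(-2))*32 = (74*(-2))*32 = -148*32 = -4736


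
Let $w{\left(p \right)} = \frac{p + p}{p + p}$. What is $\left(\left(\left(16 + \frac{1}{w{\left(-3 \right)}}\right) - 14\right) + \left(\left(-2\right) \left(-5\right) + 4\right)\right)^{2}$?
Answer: $289$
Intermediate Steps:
$w{\left(p \right)} = 1$ ($w{\left(p \right)} = \frac{2 p}{2 p} = 2 p \frac{1}{2 p} = 1$)
$\left(\left(\left(16 + \frac{1}{w{\left(-3 \right)}}\right) - 14\right) + \left(\left(-2\right) \left(-5\right) + 4\right)\right)^{2} = \left(\left(\left(16 + 1^{-1}\right) - 14\right) + \left(\left(-2\right) \left(-5\right) + 4\right)\right)^{2} = \left(\left(\left(16 + 1\right) - 14\right) + \left(10 + 4\right)\right)^{2} = \left(\left(17 - 14\right) + 14\right)^{2} = \left(3 + 14\right)^{2} = 17^{2} = 289$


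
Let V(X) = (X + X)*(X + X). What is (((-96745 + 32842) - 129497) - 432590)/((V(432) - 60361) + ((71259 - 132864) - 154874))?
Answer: -312995/234828 ≈ -1.3329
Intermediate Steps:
V(X) = 4*X² (V(X) = (2*X)*(2*X) = 4*X²)
(((-96745 + 32842) - 129497) - 432590)/((V(432) - 60361) + ((71259 - 132864) - 154874)) = (((-96745 + 32842) - 129497) - 432590)/((4*432² - 60361) + ((71259 - 132864) - 154874)) = ((-63903 - 129497) - 432590)/((4*186624 - 60361) + (-61605 - 154874)) = (-193400 - 432590)/((746496 - 60361) - 216479) = -625990/(686135 - 216479) = -625990/469656 = -625990*1/469656 = -312995/234828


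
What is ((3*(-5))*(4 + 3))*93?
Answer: -9765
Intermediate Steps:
((3*(-5))*(4 + 3))*93 = -15*7*93 = -105*93 = -9765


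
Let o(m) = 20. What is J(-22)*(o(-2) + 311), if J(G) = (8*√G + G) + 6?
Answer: -5296 + 2648*I*√22 ≈ -5296.0 + 12420.0*I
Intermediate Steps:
J(G) = 6 + G + 8*√G (J(G) = (G + 8*√G) + 6 = 6 + G + 8*√G)
J(-22)*(o(-2) + 311) = (6 - 22 + 8*√(-22))*(20 + 311) = (6 - 22 + 8*(I*√22))*331 = (6 - 22 + 8*I*√22)*331 = (-16 + 8*I*√22)*331 = -5296 + 2648*I*√22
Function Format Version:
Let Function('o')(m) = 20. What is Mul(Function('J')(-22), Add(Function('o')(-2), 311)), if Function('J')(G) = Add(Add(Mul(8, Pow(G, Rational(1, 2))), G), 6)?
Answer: Add(-5296, Mul(2648, I, Pow(22, Rational(1, 2)))) ≈ Add(-5296.0, Mul(12420., I))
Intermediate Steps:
Function('J')(G) = Add(6, G, Mul(8, Pow(G, Rational(1, 2)))) (Function('J')(G) = Add(Add(G, Mul(8, Pow(G, Rational(1, 2)))), 6) = Add(6, G, Mul(8, Pow(G, Rational(1, 2)))))
Mul(Function('J')(-22), Add(Function('o')(-2), 311)) = Mul(Add(6, -22, Mul(8, Pow(-22, Rational(1, 2)))), Add(20, 311)) = Mul(Add(6, -22, Mul(8, Mul(I, Pow(22, Rational(1, 2))))), 331) = Mul(Add(6, -22, Mul(8, I, Pow(22, Rational(1, 2)))), 331) = Mul(Add(-16, Mul(8, I, Pow(22, Rational(1, 2)))), 331) = Add(-5296, Mul(2648, I, Pow(22, Rational(1, 2))))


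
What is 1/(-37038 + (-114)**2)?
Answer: -1/24042 ≈ -4.1594e-5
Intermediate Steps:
1/(-37038 + (-114)**2) = 1/(-37038 + 12996) = 1/(-24042) = -1/24042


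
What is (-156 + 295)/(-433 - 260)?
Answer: -139/693 ≈ -0.20058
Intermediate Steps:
(-156 + 295)/(-433 - 260) = 139/(-693) = 139*(-1/693) = -139/693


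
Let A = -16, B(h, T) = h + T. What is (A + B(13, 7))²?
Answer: 16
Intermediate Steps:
B(h, T) = T + h
(A + B(13, 7))² = (-16 + (7 + 13))² = (-16 + 20)² = 4² = 16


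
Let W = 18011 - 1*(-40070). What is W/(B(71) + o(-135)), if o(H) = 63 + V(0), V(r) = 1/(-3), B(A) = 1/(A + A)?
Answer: 24742506/26699 ≈ 926.72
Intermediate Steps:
B(A) = 1/(2*A)
V(r) = -⅓ (V(r) = 1*(-⅓) = -⅓)
o(H) = 188/3 (o(H) = 63 - ⅓ = 188/3)
W = 58081 (W = 18011 + 40070 = 58081)
W/(B(71) + o(-135)) = 58081/((½)/71 + 188/3) = 58081/((½)*(1/71) + 188/3) = 58081/(1/142 + 188/3) = 58081/(26699/426) = 58081*(426/26699) = 24742506/26699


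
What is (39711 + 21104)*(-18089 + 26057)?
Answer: 484573920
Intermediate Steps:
(39711 + 21104)*(-18089 + 26057) = 60815*7968 = 484573920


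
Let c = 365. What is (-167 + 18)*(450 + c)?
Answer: -121435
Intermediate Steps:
(-167 + 18)*(450 + c) = (-167 + 18)*(450 + 365) = -149*815 = -121435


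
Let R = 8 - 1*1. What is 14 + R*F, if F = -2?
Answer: 0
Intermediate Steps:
R = 7 (R = 8 - 1 = 7)
14 + R*F = 14 + 7*(-2) = 14 - 14 = 0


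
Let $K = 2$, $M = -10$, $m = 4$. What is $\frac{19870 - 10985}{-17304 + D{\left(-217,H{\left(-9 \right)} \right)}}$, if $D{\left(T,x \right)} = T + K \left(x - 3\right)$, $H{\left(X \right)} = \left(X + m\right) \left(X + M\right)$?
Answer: $- \frac{8885}{17337} \approx -0.51249$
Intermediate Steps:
$H{\left(X \right)} = \left(-10 + X\right) \left(4 + X\right)$ ($H{\left(X \right)} = \left(X + 4\right) \left(X - 10\right) = \left(4 + X\right) \left(-10 + X\right) = \left(-10 + X\right) \left(4 + X\right)$)
$D{\left(T,x \right)} = -6 + T + 2 x$ ($D{\left(T,x \right)} = T + 2 \left(x - 3\right) = T + 2 \left(-3 + x\right) = T + \left(-6 + 2 x\right) = -6 + T + 2 x$)
$\frac{19870 - 10985}{-17304 + D{\left(-217,H{\left(-9 \right)} \right)}} = \frac{19870 - 10985}{-17304 - \left(223 - 2 \left(-40 + \left(-9\right)^{2} - -54\right)\right)} = \frac{8885}{-17304 - \left(223 - 2 \left(-40 + 81 + 54\right)\right)} = \frac{8885}{-17304 - 33} = \frac{8885}{-17337} = 8885 \left(- \frac{1}{17337}\right) = - \frac{8885}{17337}$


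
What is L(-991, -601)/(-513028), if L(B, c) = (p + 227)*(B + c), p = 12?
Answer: 95122/128257 ≈ 0.74165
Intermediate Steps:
L(B, c) = 239*B + 239*c (L(B, c) = (12 + 227)*(B + c) = 239*(B + c) = 239*B + 239*c)
L(-991, -601)/(-513028) = (239*(-991) + 239*(-601))/(-513028) = (-236849 - 143639)*(-1/513028) = -380488*(-1/513028) = 95122/128257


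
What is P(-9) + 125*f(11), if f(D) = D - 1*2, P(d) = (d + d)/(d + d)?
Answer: 1126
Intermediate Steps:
P(d) = 1 (P(d) = (2*d)/((2*d)) = (2*d)*(1/(2*d)) = 1)
f(D) = -2 + D (f(D) = D - 2 = -2 + D)
P(-9) + 125*f(11) = 1 + 125*(-2 + 11) = 1 + 125*9 = 1 + 1125 = 1126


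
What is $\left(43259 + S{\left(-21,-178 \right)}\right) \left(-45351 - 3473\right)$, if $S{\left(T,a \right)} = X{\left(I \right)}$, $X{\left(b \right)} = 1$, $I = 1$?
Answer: $-2112126240$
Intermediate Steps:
$S{\left(T,a \right)} = 1$
$\left(43259 + S{\left(-21,-178 \right)}\right) \left(-45351 - 3473\right) = \left(43259 + 1\right) \left(-45351 - 3473\right) = 43260 \left(-48824\right) = -2112126240$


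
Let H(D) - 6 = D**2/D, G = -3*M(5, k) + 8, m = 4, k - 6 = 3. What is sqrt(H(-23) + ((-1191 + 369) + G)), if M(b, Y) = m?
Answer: I*sqrt(843) ≈ 29.034*I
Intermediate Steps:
k = 9 (k = 6 + 3 = 9)
M(b, Y) = 4
G = -4 (G = -3*4 + 8 = -12 + 8 = -4)
H(D) = 6 + D (H(D) = 6 + D**2/D = 6 + D)
sqrt(H(-23) + ((-1191 + 369) + G)) = sqrt((6 - 23) + ((-1191 + 369) - 4)) = sqrt(-17 + (-822 - 4)) = sqrt(-17 - 826) = sqrt(-843) = I*sqrt(843)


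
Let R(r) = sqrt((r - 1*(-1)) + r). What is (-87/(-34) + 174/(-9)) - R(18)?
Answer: -1711/102 - sqrt(37) ≈ -22.857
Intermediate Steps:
R(r) = sqrt(1 + 2*r) (R(r) = sqrt((r + 1) + r) = sqrt((1 + r) + r) = sqrt(1 + 2*r))
(-87/(-34) + 174/(-9)) - R(18) = (-87/(-34) + 174/(-9)) - sqrt(1 + 2*18) = (-87*(-1/34) + 174*(-1/9)) - sqrt(1 + 36) = (87/34 - 58/3) - sqrt(37) = -1711/102 - sqrt(37)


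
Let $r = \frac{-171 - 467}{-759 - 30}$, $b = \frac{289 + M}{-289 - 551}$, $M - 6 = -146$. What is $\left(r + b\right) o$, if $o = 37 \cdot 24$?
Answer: $\frac{5159761}{9205} \approx 560.54$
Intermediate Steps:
$M = -140$ ($M = 6 - 146 = -140$)
$o = 888$
$b = - \frac{149}{840}$ ($b = \frac{289 - 140}{-289 - 551} = \frac{149}{-840} = 149 \left(- \frac{1}{840}\right) = - \frac{149}{840} \approx -0.17738$)
$r = \frac{638}{789}$ ($r = - \frac{638}{-789} = \left(-638\right) \left(- \frac{1}{789}\right) = \frac{638}{789} \approx 0.80862$)
$\left(r + b\right) o = \left(\frac{638}{789} - \frac{149}{840}\right) 888 = \frac{139453}{220920} \cdot 888 = \frac{5159761}{9205}$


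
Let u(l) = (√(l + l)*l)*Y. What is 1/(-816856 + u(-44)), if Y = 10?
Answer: I/(8*(-102107*I + 110*√22)) ≈ -1.2242e-6 + 6.1857e-9*I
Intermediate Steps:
u(l) = 10*√2*l^(3/2) (u(l) = (√(l + l)*l)*10 = (√(2*l)*l)*10 = ((√2*√l)*l)*10 = (√2*l^(3/2))*10 = 10*√2*l^(3/2))
1/(-816856 + u(-44)) = 1/(-816856 + 10*√2*(-44)^(3/2)) = 1/(-816856 + 10*√2*(-88*I*√11)) = 1/(-816856 - 880*I*√22)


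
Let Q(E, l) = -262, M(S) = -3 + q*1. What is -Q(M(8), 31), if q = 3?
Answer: 262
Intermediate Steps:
M(S) = 0 (M(S) = -3 + 3*1 = -3 + 3 = 0)
-Q(M(8), 31) = -1*(-262) = 262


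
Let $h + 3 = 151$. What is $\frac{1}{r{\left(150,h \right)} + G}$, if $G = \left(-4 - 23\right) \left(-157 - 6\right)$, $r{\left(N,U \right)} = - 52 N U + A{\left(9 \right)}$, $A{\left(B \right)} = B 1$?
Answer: $- \frac{1}{1149990} \approx -8.6957 \cdot 10^{-7}$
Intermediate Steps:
$A{\left(B \right)} = B$
$h = 148$ ($h = -3 + 151 = 148$)
$r{\left(N,U \right)} = 9 - 52 N U$ ($r{\left(N,U \right)} = - 52 N U + 9 = 9 - 52 N U$)
$G = 4401$ ($G = \left(-27\right) \left(-163\right) = 4401$)
$\frac{1}{r{\left(150,h \right)} + G} = \frac{1}{\left(9 - 7800 \cdot 148\right) + 4401} = \frac{1}{\left(9 - 1154400\right) + 4401} = \frac{1}{-1154391 + 4401} = \frac{1}{-1149990} = - \frac{1}{1149990}$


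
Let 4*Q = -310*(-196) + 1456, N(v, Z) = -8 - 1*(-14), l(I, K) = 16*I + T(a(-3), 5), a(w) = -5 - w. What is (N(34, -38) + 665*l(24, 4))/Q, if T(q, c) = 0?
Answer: 127683/7777 ≈ 16.418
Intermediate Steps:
l(I, K) = 16*I (l(I, K) = 16*I + 0 = 16*I)
N(v, Z) = 6 (N(v, Z) = -8 + 14 = 6)
Q = 15554 (Q = (-310*(-196) + 1456)/4 = (60760 + 1456)/4 = (¼)*62216 = 15554)
(N(34, -38) + 665*l(24, 4))/Q = (6 + 665*(16*24))/15554 = (6 + 665*384)*(1/15554) = (6 + 255360)*(1/15554) = 255366*(1/15554) = 127683/7777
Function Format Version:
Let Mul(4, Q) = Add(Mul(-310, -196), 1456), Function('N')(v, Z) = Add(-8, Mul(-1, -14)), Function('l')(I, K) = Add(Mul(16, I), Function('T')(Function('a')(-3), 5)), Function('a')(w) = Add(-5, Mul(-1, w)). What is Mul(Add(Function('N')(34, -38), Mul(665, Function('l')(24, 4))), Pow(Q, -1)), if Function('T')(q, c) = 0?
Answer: Rational(127683, 7777) ≈ 16.418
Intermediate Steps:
Function('l')(I, K) = Mul(16, I) (Function('l')(I, K) = Add(Mul(16, I), 0) = Mul(16, I))
Function('N')(v, Z) = 6 (Function('N')(v, Z) = Add(-8, 14) = 6)
Q = 15554 (Q = Mul(Rational(1, 4), Add(Mul(-310, -196), 1456)) = Mul(Rational(1, 4), Add(60760, 1456)) = Mul(Rational(1, 4), 62216) = 15554)
Mul(Add(Function('N')(34, -38), Mul(665, Function('l')(24, 4))), Pow(Q, -1)) = Mul(Add(6, Mul(665, Mul(16, 24))), Pow(15554, -1)) = Mul(Add(6, Mul(665, 384)), Rational(1, 15554)) = Mul(Add(6, 255360), Rational(1, 15554)) = Mul(255366, Rational(1, 15554)) = Rational(127683, 7777)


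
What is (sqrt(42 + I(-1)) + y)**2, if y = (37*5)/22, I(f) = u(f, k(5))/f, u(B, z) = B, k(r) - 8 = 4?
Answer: 55037/484 + 185*sqrt(43)/11 ≈ 224.00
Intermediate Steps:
k(r) = 12 (k(r) = 8 + 4 = 12)
I(f) = 1 (I(f) = f/f = 1)
y = 185/22 (y = 185*(1/22) = 185/22 ≈ 8.4091)
(sqrt(42 + I(-1)) + y)**2 = (sqrt(42 + 1) + 185/22)**2 = (sqrt(43) + 185/22)**2 = (185/22 + sqrt(43))**2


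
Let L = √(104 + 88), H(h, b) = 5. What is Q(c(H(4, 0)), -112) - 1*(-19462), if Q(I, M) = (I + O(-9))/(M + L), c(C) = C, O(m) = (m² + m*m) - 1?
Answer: 7511751/386 - 83*√3/772 ≈ 19460.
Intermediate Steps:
O(m) = -1 + 2*m² (O(m) = (m² + m²) - 1 = 2*m² - 1 = -1 + 2*m²)
L = 8*√3 (L = √192 = 8*√3 ≈ 13.856)
Q(I, M) = (161 + I)/(M + 8*√3) (Q(I, M) = (I + (-1 + 2*(-9)²))/(M + 8*√3) = (I + (-1 + 2*81))/(M + 8*√3) = (I + (-1 + 162))/(M + 8*√3) = (I + 161)/(M + 8*√3) = (161 + I)/(M + 8*√3))
Q(c(H(4, 0)), -112) - 1*(-19462) = (161 + 5)/(-112 + 8*√3) - 1*(-19462) = 166/(-112 + 8*√3) + 19462 = 19462 + 166/(-112 + 8*√3)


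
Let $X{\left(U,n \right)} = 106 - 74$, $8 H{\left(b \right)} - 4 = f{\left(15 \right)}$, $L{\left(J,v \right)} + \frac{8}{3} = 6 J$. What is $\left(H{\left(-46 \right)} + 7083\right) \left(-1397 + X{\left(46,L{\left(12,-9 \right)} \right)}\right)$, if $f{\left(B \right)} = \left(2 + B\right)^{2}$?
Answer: $- \frac{77746305}{8} \approx -9.7183 \cdot 10^{6}$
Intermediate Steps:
$L{\left(J,v \right)} = - \frac{8}{3} + 6 J$
$H{\left(b \right)} = \frac{293}{8}$ ($H{\left(b \right)} = \frac{1}{2} + \frac{\left(2 + 15\right)^{2}}{8} = \frac{1}{2} + \frac{17^{2}}{8} = \frac{1}{2} + \frac{1}{8} \cdot 289 = \frac{1}{2} + \frac{289}{8} = \frac{293}{8}$)
$X{\left(U,n \right)} = 32$ ($X{\left(U,n \right)} = 106 - 74 = 32$)
$\left(H{\left(-46 \right)} + 7083\right) \left(-1397 + X{\left(46,L{\left(12,-9 \right)} \right)}\right) = \left(\frac{293}{8} + 7083\right) \left(-1397 + 32\right) = \frac{56957}{8} \left(-1365\right) = - \frac{77746305}{8}$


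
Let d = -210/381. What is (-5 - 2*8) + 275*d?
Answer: -21917/127 ≈ -172.57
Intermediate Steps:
d = -70/127 (d = -210*1/381 = -70/127 ≈ -0.55118)
(-5 - 2*8) + 275*d = (-5 - 2*8) + 275*(-70/127) = (-5 - 16) - 19250/127 = -21 - 19250/127 = -21917/127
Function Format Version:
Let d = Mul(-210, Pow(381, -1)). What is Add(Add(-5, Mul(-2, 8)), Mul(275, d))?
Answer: Rational(-21917, 127) ≈ -172.57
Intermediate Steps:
d = Rational(-70, 127) (d = Mul(-210, Rational(1, 381)) = Rational(-70, 127) ≈ -0.55118)
Add(Add(-5, Mul(-2, 8)), Mul(275, d)) = Add(Add(-5, Mul(-2, 8)), Mul(275, Rational(-70, 127))) = Add(Add(-5, -16), Rational(-19250, 127)) = Add(-21, Rational(-19250, 127)) = Rational(-21917, 127)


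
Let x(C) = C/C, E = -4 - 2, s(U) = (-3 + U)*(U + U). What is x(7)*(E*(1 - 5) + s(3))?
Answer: 24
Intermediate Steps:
s(U) = 2*U*(-3 + U) (s(U) = (-3 + U)*(2*U) = 2*U*(-3 + U))
E = -6
x(C) = 1
x(7)*(E*(1 - 5) + s(3)) = 1*(-6*(1 - 5) + 2*3*(-3 + 3)) = 1*(-6*(-4) + 2*3*0) = 1*(24 + 0) = 1*24 = 24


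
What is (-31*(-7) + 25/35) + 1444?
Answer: 11632/7 ≈ 1661.7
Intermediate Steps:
(-31*(-7) + 25/35) + 1444 = (217 + 25*(1/35)) + 1444 = (217 + 5/7) + 1444 = 1524/7 + 1444 = 11632/7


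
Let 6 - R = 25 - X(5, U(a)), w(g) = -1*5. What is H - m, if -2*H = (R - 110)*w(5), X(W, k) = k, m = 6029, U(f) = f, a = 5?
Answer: -6339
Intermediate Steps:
w(g) = -5
R = -14 (R = 6 - (25 - 1*5) = 6 - (25 - 5) = 6 - 1*20 = 6 - 20 = -14)
H = -310 (H = -(-14 - 110)*(-5)/2 = -(-62)*(-5) = -½*620 = -310)
H - m = -310 - 1*6029 = -310 - 6029 = -6339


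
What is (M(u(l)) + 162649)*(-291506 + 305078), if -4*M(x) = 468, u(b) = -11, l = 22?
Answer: 2205884304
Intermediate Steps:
M(x) = -117 (M(x) = -1/4*468 = -117)
(M(u(l)) + 162649)*(-291506 + 305078) = (-117 + 162649)*(-291506 + 305078) = 162532*13572 = 2205884304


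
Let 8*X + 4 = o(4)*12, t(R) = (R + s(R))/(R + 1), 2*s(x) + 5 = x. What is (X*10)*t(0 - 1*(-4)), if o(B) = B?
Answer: 77/2 ≈ 38.500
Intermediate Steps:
s(x) = -5/2 + x/2
t(R) = (-5/2 + 3*R/2)/(1 + R) (t(R) = (R + (-5/2 + R/2))/(R + 1) = (-5/2 + 3*R/2)/(1 + R))
X = 11/2 (X = -1/2 + (4*12)/8 = -1/2 + (1/8)*48 = -1/2 + 6 = 11/2 ≈ 5.5000)
(X*10)*t(0 - 1*(-4)) = ((11/2)*10)*((-5 + 3*(0 - 1*(-4)))/(2*(1 + (0 - 1*(-4))))) = 55*((-5 + 3*(0 + 4))/(2*(1 + (0 + 4)))) = 55*((-5 + 3*4)/(2*(1 + 4))) = 55*((1/2)*(-5 + 12)/5) = 55*((1/2)*(1/5)*7) = 55*(7/10) = 77/2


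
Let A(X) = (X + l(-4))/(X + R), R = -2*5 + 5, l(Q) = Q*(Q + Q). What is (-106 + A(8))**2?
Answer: 77284/9 ≈ 8587.1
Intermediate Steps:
l(Q) = 2*Q**2 (l(Q) = Q*(2*Q) = 2*Q**2)
R = -5 (R = -10 + 5 = -5)
A(X) = (32 + X)/(-5 + X) (A(X) = (X + 2*(-4)**2)/(X - 5) = (X + 2*16)/(-5 + X) = (X + 32)/(-5 + X) = (32 + X)/(-5 + X))
(-106 + A(8))**2 = (-106 + (32 + 8)/(-5 + 8))**2 = (-106 + 40/3)**2 = (-278/3)**2 = 77284/9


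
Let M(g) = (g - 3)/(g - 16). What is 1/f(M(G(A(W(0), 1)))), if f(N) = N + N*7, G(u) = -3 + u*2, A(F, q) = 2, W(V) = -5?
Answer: 15/16 ≈ 0.93750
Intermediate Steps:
G(u) = -3 + 2*u
M(g) = (-3 + g)/(-16 + g)
f(N) = 8*N (f(N) = N + 7*N = 8*N)
1/f(M(G(A(W(0), 1)))) = 1/(8*((-3 + (-3 + 2*2))/(-16 + (-3 + 2*2)))) = 1/(8*((-3 + (-3 + 4))/(-16 + (-3 + 4)))) = 1/(8*((-3 + 1)/(-16 + 1))) = 1/(8*(-2/(-15))) = 1/(8*(-1/15*(-2))) = 1/(8*(2/15)) = 1/(16/15) = 15/16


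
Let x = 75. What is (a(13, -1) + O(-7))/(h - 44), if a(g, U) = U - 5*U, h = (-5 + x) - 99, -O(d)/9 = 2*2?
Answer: 32/73 ≈ 0.43836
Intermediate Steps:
O(d) = -36 (O(d) = -18*2 = -9*4 = -36)
h = -29 (h = (-5 + 75) - 99 = 70 - 99 = -29)
a(g, U) = -4*U
(a(13, -1) + O(-7))/(h - 44) = (-4*(-1) - 36)/(-29 - 44) = (4 - 36)/(-73) = -32*(-1/73) = 32/73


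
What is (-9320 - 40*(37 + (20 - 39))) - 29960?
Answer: -40000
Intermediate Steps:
(-9320 - 40*(37 + (20 - 39))) - 29960 = (-9320 - 40*(37 - 19)) - 29960 = (-9320 - 40*18) - 29960 = (-9320 - 720) - 29960 = -10040 - 29960 = -40000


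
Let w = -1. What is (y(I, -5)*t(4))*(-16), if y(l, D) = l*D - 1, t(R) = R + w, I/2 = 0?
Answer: 48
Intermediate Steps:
I = 0 (I = 2*0 = 0)
t(R) = -1 + R (t(R) = R - 1 = -1 + R)
y(l, D) = -1 + D*l (y(l, D) = D*l - 1 = -1 + D*l)
(y(I, -5)*t(4))*(-16) = ((-1 - 5*0)*(-1 + 4))*(-16) = ((-1 + 0)*3)*(-16) = -1*3*(-16) = -3*(-16) = 48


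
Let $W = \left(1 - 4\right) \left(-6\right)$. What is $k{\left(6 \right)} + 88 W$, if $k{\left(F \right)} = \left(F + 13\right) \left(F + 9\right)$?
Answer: $1869$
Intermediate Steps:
$W = 18$ ($W = \left(-3\right) \left(-6\right) = 18$)
$k{\left(F \right)} = \left(9 + F\right) \left(13 + F\right)$ ($k{\left(F \right)} = \left(13 + F\right) \left(9 + F\right) = \left(9 + F\right) \left(13 + F\right)$)
$k{\left(6 \right)} + 88 W = \left(117 + 6^{2} + 22 \cdot 6\right) + 88 \cdot 18 = \left(117 + 36 + 132\right) + 1584 = 285 + 1584 = 1869$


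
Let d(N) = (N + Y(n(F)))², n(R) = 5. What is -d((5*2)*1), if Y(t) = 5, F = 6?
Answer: -225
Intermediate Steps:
d(N) = (5 + N)² (d(N) = (N + 5)² = (5 + N)²)
-d((5*2)*1) = -(5 + (5*2)*1)² = -(5 + 10*1)² = -(5 + 10)² = -1*15² = -1*225 = -225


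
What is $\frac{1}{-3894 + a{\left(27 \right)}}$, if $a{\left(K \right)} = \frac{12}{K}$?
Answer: $- \frac{9}{35042} \approx -0.00025683$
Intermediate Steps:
$\frac{1}{-3894 + a{\left(27 \right)}} = \frac{1}{-3894 + \frac{12}{27}} = \frac{1}{-3894 + 12 \cdot \frac{1}{27}} = \frac{1}{-3894 + \frac{4}{9}} = \frac{1}{- \frac{35042}{9}} = - \frac{9}{35042}$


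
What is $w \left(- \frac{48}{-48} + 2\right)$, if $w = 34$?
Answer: $102$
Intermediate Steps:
$w \left(- \frac{48}{-48} + 2\right) = 34 \left(- \frac{48}{-48} + 2\right) = 34 \left(\left(-48\right) \left(- \frac{1}{48}\right) + 2\right) = 34 \left(1 + 2\right) = 34 \cdot 3 = 102$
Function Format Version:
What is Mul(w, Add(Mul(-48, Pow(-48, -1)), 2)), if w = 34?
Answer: 102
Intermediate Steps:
Mul(w, Add(Mul(-48, Pow(-48, -1)), 2)) = Mul(34, Add(Mul(-48, Pow(-48, -1)), 2)) = Mul(34, Add(Mul(-48, Rational(-1, 48)), 2)) = Mul(34, Add(1, 2)) = Mul(34, 3) = 102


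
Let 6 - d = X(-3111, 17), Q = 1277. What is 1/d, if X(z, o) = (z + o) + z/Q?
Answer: 1277/3961811 ≈ 0.00032233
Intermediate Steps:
X(z, o) = o + 1278*z/1277 (X(z, o) = (z + o) + z/1277 = (o + z) + z*(1/1277) = (o + z) + z/1277 = o + 1278*z/1277)
d = 3961811/1277 (d = 6 - (17 + (1278/1277)*(-3111)) = 6 - (17 - 3975858/1277) = 6 - 1*(-3954149/1277) = 6 + 3954149/1277 = 3961811/1277 ≈ 3102.4)
1/d = 1/(3961811/1277) = 1277/3961811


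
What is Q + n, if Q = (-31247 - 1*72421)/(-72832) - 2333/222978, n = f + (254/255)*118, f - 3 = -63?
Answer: 3390603855291/57516431840 ≈ 58.950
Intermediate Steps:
f = -60 (f = 3 - 63 = -60)
n = 14672/255 (n = -60 + (254/255)*118 = -60 + 29972/255 = 14672/255 ≈ 57.537)
Q = 2868220781/2029991712 (Q = (-31247 - 72421)*(-1/72832) - 2333*1/222978 = -103668*(-1/72832) - 2333/222978 = 25917/18208 - 2333/222978 = 2868220781/2029991712 ≈ 1.4129)
Q + n = 2868220781/2029991712 + 14672/255 = 3390603855291/57516431840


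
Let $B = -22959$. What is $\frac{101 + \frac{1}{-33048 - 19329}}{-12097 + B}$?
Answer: $- \frac{1322519}{459032028} \approx -0.0028811$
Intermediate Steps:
$\frac{101 + \frac{1}{-33048 - 19329}}{-12097 + B} = \frac{101 + \frac{1}{-33048 - 19329}}{-12097 - 22959} = \frac{101 + \frac{1}{-52377}}{-35056} = \left(101 - \frac{1}{52377}\right) \left(- \frac{1}{35056}\right) = \frac{5290076}{52377} \left(- \frac{1}{35056}\right) = - \frac{1322519}{459032028}$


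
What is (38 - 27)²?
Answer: 121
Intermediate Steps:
(38 - 27)² = 11² = 121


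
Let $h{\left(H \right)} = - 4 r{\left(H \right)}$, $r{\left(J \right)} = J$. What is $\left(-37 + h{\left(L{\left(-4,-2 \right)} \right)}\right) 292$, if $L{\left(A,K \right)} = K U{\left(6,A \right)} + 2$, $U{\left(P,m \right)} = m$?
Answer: $-22484$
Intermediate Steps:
$L{\left(A,K \right)} = 2 + A K$ ($L{\left(A,K \right)} = K A + 2 = A K + 2 = 2 + A K$)
$h{\left(H \right)} = - 4 H$
$\left(-37 + h{\left(L{\left(-4,-2 \right)} \right)}\right) 292 = \left(-37 - 4 \left(2 - -8\right)\right) 292 = \left(-37 - 4 \left(2 + 8\right)\right) 292 = \left(-37 - 40\right) 292 = \left(-77\right) 292 = -22484$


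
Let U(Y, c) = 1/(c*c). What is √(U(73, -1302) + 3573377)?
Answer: √6057602983909/1302 ≈ 1890.3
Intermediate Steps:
U(Y, c) = c⁻² (U(Y, c) = 1/(c²) = c⁻²)
√(U(73, -1302) + 3573377) = √((-1302)⁻² + 3573377) = √(1/1695204 + 3573377) = √(6057602983909/1695204) = √6057602983909/1302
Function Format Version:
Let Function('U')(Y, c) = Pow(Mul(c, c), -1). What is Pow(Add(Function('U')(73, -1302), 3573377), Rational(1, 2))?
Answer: Mul(Rational(1, 1302), Pow(6057602983909, Rational(1, 2))) ≈ 1890.3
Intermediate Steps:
Function('U')(Y, c) = Pow(c, -2) (Function('U')(Y, c) = Pow(Pow(c, 2), -1) = Pow(c, -2))
Pow(Add(Function('U')(73, -1302), 3573377), Rational(1, 2)) = Pow(Add(Pow(-1302, -2), 3573377), Rational(1, 2)) = Pow(Add(Rational(1, 1695204), 3573377), Rational(1, 2)) = Pow(Rational(6057602983909, 1695204), Rational(1, 2)) = Mul(Rational(1, 1302), Pow(6057602983909, Rational(1, 2)))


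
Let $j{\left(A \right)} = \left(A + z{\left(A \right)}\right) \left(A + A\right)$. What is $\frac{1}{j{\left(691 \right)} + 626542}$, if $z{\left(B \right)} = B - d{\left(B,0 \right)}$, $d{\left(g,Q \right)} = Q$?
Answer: $\frac{1}{2536466} \approx 3.9425 \cdot 10^{-7}$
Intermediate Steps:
$z{\left(B \right)} = B$ ($z{\left(B \right)} = B - 0 = B + 0 = B$)
$j{\left(A \right)} = 4 A^{2}$ ($j{\left(A \right)} = \left(A + A\right) \left(A + A\right) = 2 A 2 A = 4 A^{2}$)
$\frac{1}{j{\left(691 \right)} + 626542} = \frac{1}{4 \cdot 691^{2} + 626542} = \frac{1}{4 \cdot 477481 + 626542} = \frac{1}{1909924 + 626542} = \frac{1}{2536466}$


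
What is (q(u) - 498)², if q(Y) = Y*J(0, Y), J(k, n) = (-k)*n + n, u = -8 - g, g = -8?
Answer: 248004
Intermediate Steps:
u = 0 (u = -8 - 1*(-8) = -8 + 8 = 0)
J(k, n) = n - k*n (J(k, n) = -k*n + n = n - k*n)
q(Y) = Y² (q(Y) = Y*(Y*(1 - 1*0)) = Y*(Y*(1 + 0)) = Y*(Y*1) = Y*Y = Y²)
(q(u) - 498)² = (0² - 498)² = (0 - 498)² = (-498)² = 248004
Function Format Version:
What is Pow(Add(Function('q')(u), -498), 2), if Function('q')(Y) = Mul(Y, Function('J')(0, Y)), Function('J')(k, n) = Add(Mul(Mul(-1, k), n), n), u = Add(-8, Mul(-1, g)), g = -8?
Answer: 248004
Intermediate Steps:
u = 0 (u = Add(-8, Mul(-1, -8)) = Add(-8, 8) = 0)
Function('J')(k, n) = Add(n, Mul(-1, k, n)) (Function('J')(k, n) = Add(Mul(-1, k, n), n) = Add(n, Mul(-1, k, n)))
Function('q')(Y) = Pow(Y, 2) (Function('q')(Y) = Mul(Y, Mul(Y, Add(1, Mul(-1, 0)))) = Mul(Y, Mul(Y, Add(1, 0))) = Mul(Y, Mul(Y, 1)) = Mul(Y, Y) = Pow(Y, 2))
Pow(Add(Function('q')(u), -498), 2) = Pow(Add(Pow(0, 2), -498), 2) = Pow(Add(0, -498), 2) = Pow(-498, 2) = 248004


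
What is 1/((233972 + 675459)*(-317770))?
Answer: -1/288989888870 ≈ -3.4603e-12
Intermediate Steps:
1/((233972 + 675459)*(-317770)) = -1/317770/909431 = (1/909431)*(-1/317770) = -1/288989888870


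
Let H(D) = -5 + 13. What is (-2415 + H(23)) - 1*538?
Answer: -2945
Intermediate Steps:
H(D) = 8
(-2415 + H(23)) - 1*538 = (-2415 + 8) - 1*538 = -2407 - 538 = -2945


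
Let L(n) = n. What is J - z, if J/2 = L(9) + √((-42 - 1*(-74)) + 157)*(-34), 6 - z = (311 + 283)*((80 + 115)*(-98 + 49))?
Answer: -5675658 - 204*√21 ≈ -5.6766e+6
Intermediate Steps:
z = 5675676 (z = 6 - (311 + 283)*(80 + 115)*(-98 + 49) = 6 - 594*195*(-49) = 6 - 594*(-9555) = 6 - 1*(-5675670) = 6 + 5675670 = 5675676)
J = 18 - 204*√21 (J = 2*(9 + √((-42 - 1*(-74)) + 157)*(-34)) = 2*(9 + √((-42 + 74) + 157)*(-34)) = 2*(9 + √(32 + 157)*(-34)) = 2*(9 + √189*(-34)) = 2*(9 + (3*√21)*(-34)) = 2*(9 - 102*√21) = 18 - 204*√21 ≈ -916.85)
J - z = (18 - 204*√21) - 1*5675676 = (18 - 204*√21) - 5675676 = -5675658 - 204*√21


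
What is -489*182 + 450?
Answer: -88548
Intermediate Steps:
-489*182 + 450 = -88998 + 450 = -88548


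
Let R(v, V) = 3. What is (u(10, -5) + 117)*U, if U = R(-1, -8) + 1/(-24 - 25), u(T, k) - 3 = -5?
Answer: 16790/49 ≈ 342.65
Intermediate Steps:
u(T, k) = -2 (u(T, k) = 3 - 5 = -2)
U = 146/49 (U = 3 + 1/(-24 - 25) = 3 + 1/(-49) = 3 - 1/49 = 146/49 ≈ 2.9796)
(u(10, -5) + 117)*U = (-2 + 117)*(146/49) = 115*(146/49) = 16790/49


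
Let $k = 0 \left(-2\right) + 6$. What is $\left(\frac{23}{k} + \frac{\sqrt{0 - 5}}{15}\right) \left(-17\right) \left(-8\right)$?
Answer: $\frac{1564}{3} + \frac{136 i \sqrt{5}}{15} \approx 521.33 + 20.274 i$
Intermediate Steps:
$k = 6$ ($k = 0 + 6 = 6$)
$\left(\frac{23}{k} + \frac{\sqrt{0 - 5}}{15}\right) \left(-17\right) \left(-8\right) = \left(\frac{23}{6} + \frac{\sqrt{0 - 5}}{15}\right) \left(-17\right) \left(-8\right) = \left(23 \cdot \frac{1}{6} + \sqrt{-5} \cdot \frac{1}{15}\right) \left(-17\right) \left(-8\right) = \left(\frac{23}{6} + i \sqrt{5} \cdot \frac{1}{15}\right) \left(-17\right) \left(-8\right) = \left(\frac{23}{6} + \frac{i \sqrt{5}}{15}\right) \left(-17\right) \left(-8\right) = \left(- \frac{391}{6} - \frac{17 i \sqrt{5}}{15}\right) \left(-8\right) = \frac{1564}{3} + \frac{136 i \sqrt{5}}{15}$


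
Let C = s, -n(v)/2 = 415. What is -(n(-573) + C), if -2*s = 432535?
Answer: 434195/2 ≈ 2.1710e+5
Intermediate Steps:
s = -432535/2 (s = -½*432535 = -432535/2 ≈ -2.1627e+5)
n(v) = -830 (n(v) = -2*415 = -830)
C = -432535/2 ≈ -2.1627e+5
-(n(-573) + C) = -(-830 - 432535/2) = -1*(-434195/2) = 434195/2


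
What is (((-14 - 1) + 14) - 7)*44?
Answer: -352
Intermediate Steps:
(((-14 - 1) + 14) - 7)*44 = ((-15 + 14) - 7)*44 = (-1 - 7)*44 = -8*44 = -352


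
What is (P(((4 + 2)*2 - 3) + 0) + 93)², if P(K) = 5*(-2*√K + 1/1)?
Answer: 4624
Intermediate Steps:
P(K) = 5 - 10*√K (P(K) = 5*(-2*√K + 1) = 5*(1 - 2*√K) = 5 - 10*√K)
(P(((4 + 2)*2 - 3) + 0) + 93)² = ((5 - 10*√(((4 + 2)*2 - 3) + 0)) + 93)² = ((5 - 10*√((6*2 - 3) + 0)) + 93)² = ((5 - 10*√((12 - 3) + 0)) + 93)² = ((5 - 10*√(9 + 0)) + 93)² = ((5 - 10*√9) + 93)² = ((5 - 10*3) + 93)² = ((5 - 30) + 93)² = (-25 + 93)² = 68² = 4624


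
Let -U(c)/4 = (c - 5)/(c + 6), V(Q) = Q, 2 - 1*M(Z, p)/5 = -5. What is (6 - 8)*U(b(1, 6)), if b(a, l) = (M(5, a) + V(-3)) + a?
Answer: 224/39 ≈ 5.7436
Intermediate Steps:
M(Z, p) = 35 (M(Z, p) = 10 - 5*(-5) = 10 + 25 = 35)
b(a, l) = 32 + a (b(a, l) = (35 - 3) + a = 32 + a)
U(c) = -4*(-5 + c)/(6 + c) (U(c) = -4*(c - 5)/(c + 6) = -4*(-5 + c)/(6 + c))
(6 - 8)*U(b(1, 6)) = (6 - 8)*(4*(5 - (32 + 1))/(6 + (32 + 1))) = -8*(5 - 1*33)/(6 + 33) = -8*(5 - 33)/39 = -8*(-28)/39 = -2*(-112/39) = 224/39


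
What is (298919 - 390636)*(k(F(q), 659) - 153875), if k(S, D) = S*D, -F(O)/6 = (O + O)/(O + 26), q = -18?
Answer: 12481032794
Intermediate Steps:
F(O) = -12*O/(26 + O) (F(O) = -6*(O + O)/(O + 26) = -6*2*O/(26 + O) = -12*O/(26 + O))
k(S, D) = D*S
(298919 - 390636)*(k(F(q), 659) - 153875) = (298919 - 390636)*(659*(-12*(-18)/(26 - 18)) - 153875) = -91717*(659*(-12*(-18)/8) - 153875) = -91717*(659*(-12*(-18)*⅛) - 153875) = -91717*(659*27 - 153875) = -91717*(17793 - 153875) = -91717*(-136082) = 12481032794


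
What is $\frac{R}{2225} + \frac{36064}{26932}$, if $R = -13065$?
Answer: $- \frac{13581209}{2996185} \approx -4.5328$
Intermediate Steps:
$\frac{R}{2225} + \frac{36064}{26932} = - \frac{13065}{2225} + \frac{36064}{26932} = \left(-13065\right) \frac{1}{2225} + 36064 \cdot \frac{1}{26932} = - \frac{2613}{445} + \frac{9016}{6733} = - \frac{13581209}{2996185}$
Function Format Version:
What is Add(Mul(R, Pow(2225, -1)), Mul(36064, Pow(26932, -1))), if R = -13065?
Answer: Rational(-13581209, 2996185) ≈ -4.5328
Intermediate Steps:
Add(Mul(R, Pow(2225, -1)), Mul(36064, Pow(26932, -1))) = Add(Mul(-13065, Pow(2225, -1)), Mul(36064, Pow(26932, -1))) = Add(Mul(-13065, Rational(1, 2225)), Mul(36064, Rational(1, 26932))) = Add(Rational(-2613, 445), Rational(9016, 6733)) = Rational(-13581209, 2996185)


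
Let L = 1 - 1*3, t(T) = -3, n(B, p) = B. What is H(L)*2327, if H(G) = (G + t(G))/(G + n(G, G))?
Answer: 11635/4 ≈ 2908.8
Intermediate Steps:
L = -2 (L = 1 - 3 = -2)
H(G) = (-3 + G)/(2*G) (H(G) = (G - 3)/(G + G) = (-3 + G)/((2*G)) = (-3 + G)*(1/(2*G)) = (-3 + G)/(2*G))
H(L)*2327 = ((½)*(-3 - 2)/(-2))*2327 = ((½)*(-½)*(-5))*2327 = (5/4)*2327 = 11635/4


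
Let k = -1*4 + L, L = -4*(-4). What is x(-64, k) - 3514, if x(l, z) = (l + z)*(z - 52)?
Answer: -1434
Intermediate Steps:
L = 16
k = 12 (k = -1*4 + 16 = -4 + 16 = 12)
x(l, z) = (-52 + z)*(l + z) (x(l, z) = (l + z)*(-52 + z) = (-52 + z)*(l + z))
x(-64, k) - 3514 = (12**2 - 52*(-64) - 52*12 - 64*12) - 3514 = (144 + 3328 - 624 - 768) - 3514 = 2080 - 3514 = -1434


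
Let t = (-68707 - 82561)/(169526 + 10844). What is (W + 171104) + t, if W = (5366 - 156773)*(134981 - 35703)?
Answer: -1355589948268404/90185 ≈ -1.5031e+10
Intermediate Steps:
W = -15031384146 (W = -151407*99278 = -15031384146)
t = -75634/90185 (t = -151268/180370 = -151268*1/180370 = -75634/90185 ≈ -0.83865)
(W + 171104) + t = (-15031384146 + 171104) - 75634/90185 = -15031213042 - 75634/90185 = -1355589948268404/90185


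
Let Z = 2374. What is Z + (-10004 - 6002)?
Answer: -13632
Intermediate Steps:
Z + (-10004 - 6002) = 2374 + (-10004 - 6002) = 2374 - 16006 = -13632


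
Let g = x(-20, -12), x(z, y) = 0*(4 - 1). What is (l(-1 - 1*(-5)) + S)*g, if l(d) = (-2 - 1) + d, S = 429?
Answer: 0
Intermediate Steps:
x(z, y) = 0 (x(z, y) = 0*3 = 0)
g = 0
l(d) = -3 + d
(l(-1 - 1*(-5)) + S)*g = ((-3 + (-1 - 1*(-5))) + 429)*0 = ((-3 + (-1 + 5)) + 429)*0 = ((-3 + 4) + 429)*0 = (1 + 429)*0 = 430*0 = 0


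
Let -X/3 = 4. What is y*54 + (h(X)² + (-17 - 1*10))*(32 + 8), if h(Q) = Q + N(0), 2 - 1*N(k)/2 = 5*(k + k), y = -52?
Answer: -1328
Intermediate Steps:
X = -12 (X = -3*4 = -12)
N(k) = 4 - 20*k (N(k) = 4 - 10*(k + k) = 4 - 10*2*k = 4 - 20*k)
h(Q) = 4 + Q (h(Q) = Q + (4 - 20*0) = Q + (4 + 0) = Q + 4 = 4 + Q)
y*54 + (h(X)² + (-17 - 1*10))*(32 + 8) = -52*54 + ((4 - 12)² + (-17 - 1*10))*(32 + 8) = -2808 + ((-8)² + (-17 - 10))*40 = -2808 + (64 - 27)*40 = -2808 + 37*40 = -2808 + 1480 = -1328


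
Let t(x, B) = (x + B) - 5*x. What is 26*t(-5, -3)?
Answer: 442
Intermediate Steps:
t(x, B) = B - 4*x (t(x, B) = (B + x) - 5*x = B - 4*x)
26*t(-5, -3) = 26*(-3 - 4*(-5)) = 26*(-3 + 20) = 26*17 = 442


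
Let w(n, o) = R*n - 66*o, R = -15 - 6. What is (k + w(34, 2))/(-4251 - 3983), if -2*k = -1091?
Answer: 601/16468 ≈ 0.036495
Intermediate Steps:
k = 1091/2 (k = -½*(-1091) = 1091/2 ≈ 545.50)
R = -21
w(n, o) = -66*o - 21*n (w(n, o) = -21*n - 66*o = -66*o - 21*n)
(k + w(34, 2))/(-4251 - 3983) = (1091/2 + (-66*2 - 21*34))/(-4251 - 3983) = (1091/2 + (-132 - 714))/(-8234) = (1091/2 - 846)*(-1/8234) = -601/2*(-1/8234) = 601/16468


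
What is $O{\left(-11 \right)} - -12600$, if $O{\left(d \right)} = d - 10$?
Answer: $12579$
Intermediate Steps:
$O{\left(d \right)} = -10 + d$
$O{\left(-11 \right)} - -12600 = \left(-10 - 11\right) - -12600 = -21 + 12600 = 12579$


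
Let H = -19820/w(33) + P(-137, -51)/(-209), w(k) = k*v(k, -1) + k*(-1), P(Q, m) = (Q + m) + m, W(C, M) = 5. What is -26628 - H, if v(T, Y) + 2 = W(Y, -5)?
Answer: -16508183/627 ≈ -26329.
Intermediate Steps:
v(T, Y) = 3 (v(T, Y) = -2 + 5 = 3)
P(Q, m) = Q + 2*m
w(k) = 2*k (w(k) = k*3 + k*(-1) = 3*k - k = 2*k)
H = -187573/627 (H = -19820/(2*33) + (-137 + 2*(-51))/(-209) = -19820/66 + (-137 - 102)*(-1/209) = -19820*1/66 - 239*(-1/209) = -9910/33 + 239/209 = -187573/627 ≈ -299.16)
-26628 - H = -26628 - 1*(-187573/627) = -26628 + 187573/627 = -16508183/627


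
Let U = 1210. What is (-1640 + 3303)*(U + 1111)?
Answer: 3859823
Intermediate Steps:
(-1640 + 3303)*(U + 1111) = (-1640 + 3303)*(1210 + 1111) = 1663*2321 = 3859823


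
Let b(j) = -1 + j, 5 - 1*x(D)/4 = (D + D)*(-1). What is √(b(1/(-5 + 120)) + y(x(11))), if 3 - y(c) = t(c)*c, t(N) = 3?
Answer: I*√4258335/115 ≈ 17.944*I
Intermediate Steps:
x(D) = 20 + 8*D (x(D) = 20 - 4*(D + D)*(-1) = 20 - 4*2*D*(-1) = 20 - (-8)*D = 20 + 8*D)
y(c) = 3 - 3*c
√(b(1/(-5 + 120)) + y(x(11))) = √((-1 + 1/(-5 + 120)) + (3 - 3*(20 + 8*11))) = √((-1 + 1/115) + (3 - 3*(20 + 88))) = √((-1 + 1/115) + (3 - 3*108)) = √(-114/115 + (3 - 324)) = √(-114/115 - 321) = √(-37029/115) = I*√4258335/115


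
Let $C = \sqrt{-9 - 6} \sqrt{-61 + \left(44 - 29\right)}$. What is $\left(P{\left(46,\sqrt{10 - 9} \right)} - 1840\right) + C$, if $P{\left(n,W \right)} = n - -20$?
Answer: $-1774 - \sqrt{690} \approx -1800.3$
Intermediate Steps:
$P{\left(n,W \right)} = 20 + n$ ($P{\left(n,W \right)} = n + 20 = 20 + n$)
$C = - \sqrt{690}$ ($C = \sqrt{-15} \sqrt{-61 + 15} = i \sqrt{15} \sqrt{-46} = i \sqrt{15} i \sqrt{46} = - \sqrt{690} \approx -26.268$)
$\left(P{\left(46,\sqrt{10 - 9} \right)} - 1840\right) + C = \left(\left(20 + 46\right) - 1840\right) - \sqrt{690} = \left(66 - 1840\right) - \sqrt{690} = -1774 - \sqrt{690}$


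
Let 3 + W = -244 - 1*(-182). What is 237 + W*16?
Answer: -803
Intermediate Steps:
W = -65 (W = -3 + (-244 - 1*(-182)) = -3 + (-244 + 182) = -3 - 62 = -65)
237 + W*16 = 237 - 65*16 = 237 - 1040 = -803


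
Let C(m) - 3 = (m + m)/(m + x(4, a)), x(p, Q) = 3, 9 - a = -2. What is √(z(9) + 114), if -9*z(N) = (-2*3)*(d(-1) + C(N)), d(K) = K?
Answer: √1047/3 ≈ 10.786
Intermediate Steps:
a = 11 (a = 9 - 1*(-2) = 9 + 2 = 11)
C(m) = 3 + 2*m/(3 + m) (C(m) = 3 + (m + m)/(m + 3) = 3 + (2*m)/(3 + m) = 3 + 2*m/(3 + m))
z(N) = -⅔ + 2*(9 + 5*N)/(3*(3 + N)) (z(N) = -(-2*3)*(-1 + (9 + 5*N)/(3 + N))/9 = -(-2)*(-1 + (9 + 5*N)/(3 + N))/3 = -(6 - 6*(9 + 5*N)/(3 + N))/9 = -⅔ + 2*(9 + 5*N)/(3*(3 + N)))
√(z(9) + 114) = √(4*(3 + 2*9)/(3*(3 + 9)) + 114) = √((4/3)*(3 + 18)/12 + 114) = √((4/3)*(1/12)*21 + 114) = √(7/3 + 114) = √(349/3) = √1047/3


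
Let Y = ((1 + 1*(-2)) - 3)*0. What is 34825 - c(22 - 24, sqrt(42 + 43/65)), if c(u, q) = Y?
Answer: 34825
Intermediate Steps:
Y = 0 (Y = ((1 - 2) - 3)*0 = (-1 - 3)*0 = -4*0 = 0)
c(u, q) = 0
34825 - c(22 - 24, sqrt(42 + 43/65)) = 34825 - 1*0 = 34825 + 0 = 34825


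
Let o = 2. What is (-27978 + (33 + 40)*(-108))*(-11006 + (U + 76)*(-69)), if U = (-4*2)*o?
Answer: 543165852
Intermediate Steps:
U = -16 (U = -4*2*2 = -8*2 = -16)
(-27978 + (33 + 40)*(-108))*(-11006 + (U + 76)*(-69)) = (-27978 + (33 + 40)*(-108))*(-11006 + (-16 + 76)*(-69)) = (-27978 + 73*(-108))*(-11006 + 60*(-69)) = (-27978 - 7884)*(-11006 - 4140) = -35862*(-15146) = 543165852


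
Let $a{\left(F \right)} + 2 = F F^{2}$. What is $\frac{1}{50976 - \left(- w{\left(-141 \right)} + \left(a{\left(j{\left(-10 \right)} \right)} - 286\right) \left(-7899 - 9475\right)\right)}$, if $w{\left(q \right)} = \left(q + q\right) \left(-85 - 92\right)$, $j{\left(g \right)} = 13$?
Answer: $\frac{1}{33267856} \approx 3.0059 \cdot 10^{-8}$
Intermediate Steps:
$w{\left(q \right)} = - 354 q$ ($w{\left(q \right)} = 2 q \left(-177\right) = - 354 q$)
$a{\left(F \right)} = -2 + F^{3}$ ($a{\left(F \right)} = -2 + F F^{2} = -2 + F^{3}$)
$\frac{1}{50976 - \left(- w{\left(-141 \right)} + \left(a{\left(j{\left(-10 \right)} \right)} - 286\right) \left(-7899 - 9475\right)\right)} = \frac{1}{50976 - \left(-49914 + \left(\left(-2 + 13^{3}\right) - 286\right) \left(-7899 - 9475\right)\right)} = \frac{1}{50976 - \left(-49914 + \left(\left(-2 + 2197\right) - 286\right) \left(-17374\right)\right)} = \frac{1}{50976 - \left(-49914 + \left(2195 - 286\right) \left(-17374\right)\right)} = \frac{1}{50976 - \left(-49914 + 1909 \left(-17374\right)\right)} = \frac{1}{50976 + \left(49914 - -33166966\right)} = \frac{1}{50976 + \left(49914 + 33166966\right)} = \frac{1}{50976 + 33216880} = \frac{1}{33267856}$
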